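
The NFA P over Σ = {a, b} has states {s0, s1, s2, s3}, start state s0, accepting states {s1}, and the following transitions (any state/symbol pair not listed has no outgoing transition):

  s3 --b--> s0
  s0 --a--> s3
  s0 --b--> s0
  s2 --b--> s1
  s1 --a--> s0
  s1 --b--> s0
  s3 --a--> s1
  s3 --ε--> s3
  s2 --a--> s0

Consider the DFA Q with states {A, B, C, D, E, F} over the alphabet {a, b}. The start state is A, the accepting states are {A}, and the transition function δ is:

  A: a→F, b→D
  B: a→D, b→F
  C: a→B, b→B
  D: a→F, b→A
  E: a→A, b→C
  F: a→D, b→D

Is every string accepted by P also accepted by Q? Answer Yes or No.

No

The string aa is in L(P) but not in L(Q).
So L(P) ⊄ L(Q).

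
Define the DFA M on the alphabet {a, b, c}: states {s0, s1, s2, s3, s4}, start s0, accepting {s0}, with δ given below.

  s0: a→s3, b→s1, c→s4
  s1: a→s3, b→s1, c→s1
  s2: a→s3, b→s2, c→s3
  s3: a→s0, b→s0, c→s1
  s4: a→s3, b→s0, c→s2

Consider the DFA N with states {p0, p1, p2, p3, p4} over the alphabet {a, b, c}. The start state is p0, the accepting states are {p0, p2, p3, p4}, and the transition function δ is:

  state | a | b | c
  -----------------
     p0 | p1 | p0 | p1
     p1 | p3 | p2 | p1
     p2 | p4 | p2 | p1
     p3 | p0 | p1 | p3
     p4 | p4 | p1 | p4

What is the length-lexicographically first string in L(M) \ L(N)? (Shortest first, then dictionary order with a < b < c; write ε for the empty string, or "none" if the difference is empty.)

The string cab is accepted by M but not by N.
No shorter string lies in the difference, and cab is the lexicographically first length-3 string in L(M) \ L(N).

cab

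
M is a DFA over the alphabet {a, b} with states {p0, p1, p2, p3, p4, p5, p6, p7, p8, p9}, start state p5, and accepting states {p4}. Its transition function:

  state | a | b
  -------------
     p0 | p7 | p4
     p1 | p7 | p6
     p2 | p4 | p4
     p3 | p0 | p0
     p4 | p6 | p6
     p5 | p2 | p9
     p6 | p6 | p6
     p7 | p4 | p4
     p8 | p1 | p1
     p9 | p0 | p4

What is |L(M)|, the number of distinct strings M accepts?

The useful subgraph on states {p0, p2, p4, p5, p7, p9} is acyclic, so L(M) is finite; the longest accepting path visits 5 useful states, giving maximum string length 4.
Counting accepting paths from p5 by length: 3 of length 2, 1 of length 3, 2 of length 4. Total 6.

6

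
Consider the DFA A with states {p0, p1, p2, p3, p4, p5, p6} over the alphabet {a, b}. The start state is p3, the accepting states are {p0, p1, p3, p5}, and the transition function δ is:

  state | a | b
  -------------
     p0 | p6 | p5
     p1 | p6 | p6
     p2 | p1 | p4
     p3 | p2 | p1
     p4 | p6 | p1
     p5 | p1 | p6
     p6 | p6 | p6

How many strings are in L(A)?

The useful subgraph on states {p1, p2, p3, p4} is acyclic, so L(A) is finite; the longest accepting path visits 4 useful states, giving maximum string length 3.
Counting accepting paths from p3 by length: 1 of length 0, 1 of length 1, 1 of length 2, 1 of length 3. Total 4.

4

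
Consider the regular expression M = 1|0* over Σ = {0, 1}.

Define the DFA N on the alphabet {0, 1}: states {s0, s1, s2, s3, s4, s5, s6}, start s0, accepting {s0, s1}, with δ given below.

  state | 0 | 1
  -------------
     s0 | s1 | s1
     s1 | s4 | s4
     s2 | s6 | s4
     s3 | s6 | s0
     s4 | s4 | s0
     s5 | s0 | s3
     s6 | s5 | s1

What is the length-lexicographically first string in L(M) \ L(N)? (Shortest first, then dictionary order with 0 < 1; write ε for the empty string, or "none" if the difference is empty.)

The string 00 is accepted by M but not by N.
No shorter string lies in the difference, and 00 is the lexicographically first length-2 string in L(M) \ L(N).

00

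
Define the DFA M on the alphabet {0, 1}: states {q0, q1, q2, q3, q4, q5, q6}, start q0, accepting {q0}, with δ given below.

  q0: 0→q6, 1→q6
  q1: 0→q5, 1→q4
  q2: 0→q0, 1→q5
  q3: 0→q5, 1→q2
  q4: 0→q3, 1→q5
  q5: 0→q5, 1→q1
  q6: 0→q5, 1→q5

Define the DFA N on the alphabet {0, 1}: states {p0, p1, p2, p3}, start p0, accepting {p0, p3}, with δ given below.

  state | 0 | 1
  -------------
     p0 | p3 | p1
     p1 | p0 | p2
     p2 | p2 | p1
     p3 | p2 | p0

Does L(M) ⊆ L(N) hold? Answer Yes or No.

Exploring the product automaton M × N from the start pair (q0, p0), following both machines on each input symbol, reaches 15 state pairs: (q0, p0), (q6, p3), (q6, p1), (q5, p2), (q5, p0), (q1, p1), (q5, p3), (q4, p2), (q1, p0), (q3, p2), (q5, p1), (q4, p1), (q2, p1), (q1, p2), (q3, p0).
M accepts in {q0} and N accepts in {p0, p3}. The reachable pairs whose M-component is accepting are (q0, p0); in each of them the N-component is accepting too, so the product for L(M) \ L(N) (M-component accepting, N-component rejecting) has no reachable accepting pair and the difference is empty.
Hence every string in L(M) is also in L(N).

Yes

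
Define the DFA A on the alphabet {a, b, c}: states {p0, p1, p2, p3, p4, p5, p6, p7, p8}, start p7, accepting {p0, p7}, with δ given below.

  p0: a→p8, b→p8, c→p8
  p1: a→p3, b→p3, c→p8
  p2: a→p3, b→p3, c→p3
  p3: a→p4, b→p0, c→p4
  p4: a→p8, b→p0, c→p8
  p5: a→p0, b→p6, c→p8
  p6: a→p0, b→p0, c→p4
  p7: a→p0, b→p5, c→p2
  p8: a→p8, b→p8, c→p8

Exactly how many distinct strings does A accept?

15

The useful subgraph on states {p0, p2, p3, p4, p5, p6, p7} is acyclic, so L(A) is finite; the longest accepting path visits 5 useful states, giving maximum string length 4.
Counting accepting paths from p7 by length: 1 of length 0, 1 of length 1, 1 of length 2, 5 of length 3, 7 of length 4. Total 15.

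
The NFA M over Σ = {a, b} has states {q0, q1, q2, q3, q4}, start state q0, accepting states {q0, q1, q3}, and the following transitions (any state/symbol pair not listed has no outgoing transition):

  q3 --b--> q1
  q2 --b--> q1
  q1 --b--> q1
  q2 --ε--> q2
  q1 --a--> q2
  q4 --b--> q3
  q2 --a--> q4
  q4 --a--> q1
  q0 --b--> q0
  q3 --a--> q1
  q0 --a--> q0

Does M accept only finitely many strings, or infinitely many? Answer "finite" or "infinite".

infinite

State q0 is reachable from the start and can reach an accepting state, and it lies on the cycle q0 → q0.
Traversing that cycle any number of times yields accepted strings of unbounded length, so the language is infinite.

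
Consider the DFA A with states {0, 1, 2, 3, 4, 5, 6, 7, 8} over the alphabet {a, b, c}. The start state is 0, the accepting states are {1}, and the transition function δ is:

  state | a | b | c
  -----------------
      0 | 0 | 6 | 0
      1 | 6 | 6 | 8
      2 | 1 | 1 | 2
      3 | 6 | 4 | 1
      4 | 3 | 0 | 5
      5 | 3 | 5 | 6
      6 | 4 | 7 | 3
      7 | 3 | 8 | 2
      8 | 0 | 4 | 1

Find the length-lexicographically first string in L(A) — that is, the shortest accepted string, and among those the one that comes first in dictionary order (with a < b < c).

bcc

A breadth-first search from 0 reaches an accepting state first via the path 0 → 6 → 3 → 1 on input bcc.
No string of length < 3 is accepted (BFS exhausts all shorter strings without reaching an accepting state), and bcc is the lexicographically least accepting string of length 3.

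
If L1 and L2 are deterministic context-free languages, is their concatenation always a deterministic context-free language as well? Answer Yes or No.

Take L₁ = {ε, c} (finite, hence regular and DCFL) and L₂ = {c aⁿbⁿ : n≥0} ∪ {cc aⁿb²ⁿ : n≥0} (a DCFL: the number of leading c's tells the DPDA whether to pop one stack symbol per b or per two b's). Then L₁L₂ ∩ cca⁺b* = {cc aⁿbⁿ : n≥1} ∪ {cc aⁿb²ⁿ : n≥1}. If L₁L₂ were a DCFL, so would be this intersection with a regular set, and a DPDA for it started from its configuration after reading cc would accept {aⁿbⁿ : n≥1} ∪ {aⁿb²ⁿ : n≥1}, which no deterministic PDA accepts (a DPDA for it would have a single run on aⁿb²ⁿ, accepting after the prefix aⁿbⁿ and accepting again after n more b's; an ordinary PDA that simulates it on a's and b's and, at any moment when it is accepting, may switch to reading only a fresh letter d while feeding each d to the simulation as a b, would accept aⁱbʲdᵏ (k≥1) exactly when both aⁱbʲ and aⁱbʲ⁺ᵏ are in the language, i.e. its language intersected with the regular set a*b*d⁺ would be exactly {aⁿbⁿdⁿ : n≥1} — impossible, since context-free languages are closed under intersection with regular sets and {aⁿbⁿdⁿ} is not context-free). Hence L₁L₂ is not a DCFL.

No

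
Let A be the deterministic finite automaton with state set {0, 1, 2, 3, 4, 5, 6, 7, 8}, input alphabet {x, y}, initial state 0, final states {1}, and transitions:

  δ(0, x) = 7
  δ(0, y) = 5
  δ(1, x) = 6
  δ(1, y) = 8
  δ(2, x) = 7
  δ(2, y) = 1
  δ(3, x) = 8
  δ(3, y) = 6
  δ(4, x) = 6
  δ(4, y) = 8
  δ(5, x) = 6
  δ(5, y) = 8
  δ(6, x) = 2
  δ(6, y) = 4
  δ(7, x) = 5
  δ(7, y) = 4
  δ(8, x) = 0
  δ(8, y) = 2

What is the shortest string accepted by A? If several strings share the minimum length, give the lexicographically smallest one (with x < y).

yxxy

A breadth-first search from 0 reaches an accepting state first via the path 0 → 5 → 6 → 2 → 1 on input yxxy.
No string of length < 4 is accepted (BFS exhausts all shorter strings without reaching an accepting state), and yxxy is the lexicographically least accepting string of length 4.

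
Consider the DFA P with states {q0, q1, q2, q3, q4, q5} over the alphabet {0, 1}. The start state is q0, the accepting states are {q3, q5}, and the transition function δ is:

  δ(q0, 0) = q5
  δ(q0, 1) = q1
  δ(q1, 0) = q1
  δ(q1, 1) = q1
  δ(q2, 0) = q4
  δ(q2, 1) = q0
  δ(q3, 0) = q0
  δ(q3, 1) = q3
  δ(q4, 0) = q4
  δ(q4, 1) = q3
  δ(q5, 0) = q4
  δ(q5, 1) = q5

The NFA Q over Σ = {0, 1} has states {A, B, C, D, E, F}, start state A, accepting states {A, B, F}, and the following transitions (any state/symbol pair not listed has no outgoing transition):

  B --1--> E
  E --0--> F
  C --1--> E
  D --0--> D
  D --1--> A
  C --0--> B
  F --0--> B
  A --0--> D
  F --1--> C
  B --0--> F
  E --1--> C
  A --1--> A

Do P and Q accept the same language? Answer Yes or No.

No

The string 0 is accepted by P but rejected by Q.
So L(P) ≠ L(Q).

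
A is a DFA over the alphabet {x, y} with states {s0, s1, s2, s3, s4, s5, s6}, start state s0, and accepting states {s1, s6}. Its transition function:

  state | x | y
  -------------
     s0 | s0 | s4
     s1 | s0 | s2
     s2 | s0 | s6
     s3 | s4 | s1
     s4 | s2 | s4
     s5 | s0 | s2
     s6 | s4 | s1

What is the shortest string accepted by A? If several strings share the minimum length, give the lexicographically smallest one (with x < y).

A breadth-first search from s0 reaches an accepting state first via the path s0 → s4 → s2 → s6 on input yxy.
No string of length < 3 is accepted (BFS exhausts all shorter strings without reaching an accepting state), and yxy is the lexicographically least accepting string of length 3.

yxy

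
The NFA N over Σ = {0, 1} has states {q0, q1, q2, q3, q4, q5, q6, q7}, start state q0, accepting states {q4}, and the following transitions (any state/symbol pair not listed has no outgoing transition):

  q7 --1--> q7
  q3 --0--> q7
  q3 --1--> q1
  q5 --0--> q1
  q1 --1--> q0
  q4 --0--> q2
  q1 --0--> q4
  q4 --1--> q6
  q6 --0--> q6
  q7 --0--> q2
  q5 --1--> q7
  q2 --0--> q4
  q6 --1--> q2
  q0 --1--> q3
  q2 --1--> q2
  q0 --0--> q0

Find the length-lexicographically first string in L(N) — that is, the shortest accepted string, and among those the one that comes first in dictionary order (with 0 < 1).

A breadth-first search from q0 reaches an accepting state first via the path q0 → q3 → q1 → q4 on input 110.
No string of length < 3 is accepted (BFS exhausts all shorter strings without reaching an accepting state), and 110 is the lexicographically least accepting string of length 3.

110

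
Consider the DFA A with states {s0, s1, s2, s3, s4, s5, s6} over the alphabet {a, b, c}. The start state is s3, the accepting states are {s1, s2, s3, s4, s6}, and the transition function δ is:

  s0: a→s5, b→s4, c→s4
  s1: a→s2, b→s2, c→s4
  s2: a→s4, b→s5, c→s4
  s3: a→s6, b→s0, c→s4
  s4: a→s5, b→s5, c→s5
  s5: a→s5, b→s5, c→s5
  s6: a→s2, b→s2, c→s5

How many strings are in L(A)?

11

The useful subgraph on states {s0, s2, s3, s4, s6} is acyclic, so L(A) is finite; the longest accepting path visits 4 useful states, giving maximum string length 3.
Counting accepting paths from s3 by length: 1 of length 0, 2 of length 1, 4 of length 2, 4 of length 3. Total 11.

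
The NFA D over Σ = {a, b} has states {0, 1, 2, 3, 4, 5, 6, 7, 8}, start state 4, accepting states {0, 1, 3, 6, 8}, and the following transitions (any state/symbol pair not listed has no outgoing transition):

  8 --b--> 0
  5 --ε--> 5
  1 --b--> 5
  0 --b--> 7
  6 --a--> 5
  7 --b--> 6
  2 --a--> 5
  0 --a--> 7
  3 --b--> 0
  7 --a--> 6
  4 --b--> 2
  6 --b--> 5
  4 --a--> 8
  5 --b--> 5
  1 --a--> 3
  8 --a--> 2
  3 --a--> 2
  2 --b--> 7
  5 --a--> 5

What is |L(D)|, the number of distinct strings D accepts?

The useful subgraph on states {0, 2, 4, 6, 7, 8} is acyclic, so L(D) is finite; the longest accepting path visits 5 useful states, giving maximum string length 4.
Counting accepting paths from 4 by length: 1 of length 1, 1 of length 2, 2 of length 3, 6 of length 4. Total 10.

10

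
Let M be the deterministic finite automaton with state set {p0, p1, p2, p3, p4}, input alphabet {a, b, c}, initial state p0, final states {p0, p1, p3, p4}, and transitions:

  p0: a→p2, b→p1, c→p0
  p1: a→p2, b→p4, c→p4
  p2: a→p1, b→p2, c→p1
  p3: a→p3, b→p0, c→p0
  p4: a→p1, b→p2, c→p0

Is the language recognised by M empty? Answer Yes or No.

The empty string ε is accepted: the run p0 ends in the accepting state p0.
Since at least one string is accepted, L(M) is not empty.

No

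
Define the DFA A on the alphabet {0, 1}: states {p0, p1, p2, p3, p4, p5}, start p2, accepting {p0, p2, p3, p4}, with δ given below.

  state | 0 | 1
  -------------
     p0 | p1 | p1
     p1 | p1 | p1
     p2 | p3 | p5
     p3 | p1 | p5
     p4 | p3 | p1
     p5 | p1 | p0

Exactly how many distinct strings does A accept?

4

The useful subgraph on states {p0, p2, p3, p5} is acyclic, so L(A) is finite; the longest accepting path visits 4 useful states, giving maximum string length 3.
Counting accepting paths from p2 by length: 1 of length 0, 1 of length 1, 1 of length 2, 1 of length 3. Total 4.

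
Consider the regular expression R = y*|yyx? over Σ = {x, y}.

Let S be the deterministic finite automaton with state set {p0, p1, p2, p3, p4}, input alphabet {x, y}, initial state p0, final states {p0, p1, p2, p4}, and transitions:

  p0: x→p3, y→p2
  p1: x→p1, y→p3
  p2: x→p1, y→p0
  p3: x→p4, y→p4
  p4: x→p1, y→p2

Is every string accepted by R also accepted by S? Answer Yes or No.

No

The string yyx is in L(R) but not in L(S).
So L(R) ⊄ L(S).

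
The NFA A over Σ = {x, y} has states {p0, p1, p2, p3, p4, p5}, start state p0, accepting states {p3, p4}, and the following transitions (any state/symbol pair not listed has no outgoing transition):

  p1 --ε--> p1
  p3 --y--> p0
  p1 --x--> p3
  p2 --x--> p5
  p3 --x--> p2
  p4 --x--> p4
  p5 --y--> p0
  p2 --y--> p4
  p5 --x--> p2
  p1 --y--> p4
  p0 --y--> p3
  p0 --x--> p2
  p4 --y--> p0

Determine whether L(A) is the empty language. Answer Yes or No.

No

The string y is accepted: the run p0 → p3 ends in the accepting state p3.
Since at least one string is accepted, L(A) is not empty.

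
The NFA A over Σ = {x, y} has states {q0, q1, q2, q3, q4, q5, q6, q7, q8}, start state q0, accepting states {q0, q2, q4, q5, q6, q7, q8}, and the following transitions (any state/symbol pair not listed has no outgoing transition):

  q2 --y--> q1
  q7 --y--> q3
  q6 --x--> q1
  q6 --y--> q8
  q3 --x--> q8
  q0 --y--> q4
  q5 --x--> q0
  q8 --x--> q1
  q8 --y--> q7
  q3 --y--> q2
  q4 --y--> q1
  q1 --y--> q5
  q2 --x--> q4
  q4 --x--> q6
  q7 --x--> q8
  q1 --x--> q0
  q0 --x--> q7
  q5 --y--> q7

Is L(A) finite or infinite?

infinite

State q0 is reachable from the start and can reach an accepting state, and it lies on the cycle q0 → q4 → q1 → q0.
Traversing that cycle any number of times yields accepted strings of unbounded length, so the language is infinite.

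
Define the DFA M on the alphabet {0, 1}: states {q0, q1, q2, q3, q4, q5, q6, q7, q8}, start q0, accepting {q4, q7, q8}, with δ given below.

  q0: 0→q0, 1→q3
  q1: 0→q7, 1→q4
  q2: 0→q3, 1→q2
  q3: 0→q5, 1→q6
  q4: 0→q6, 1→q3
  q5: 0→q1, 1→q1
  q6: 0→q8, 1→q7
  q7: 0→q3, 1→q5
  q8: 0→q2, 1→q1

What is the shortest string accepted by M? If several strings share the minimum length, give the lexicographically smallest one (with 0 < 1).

110

A breadth-first search from q0 reaches an accepting state first via the path q0 → q3 → q6 → q8 on input 110.
No string of length < 3 is accepted (BFS exhausts all shorter strings without reaching an accepting state), and 110 is the lexicographically least accepting string of length 3.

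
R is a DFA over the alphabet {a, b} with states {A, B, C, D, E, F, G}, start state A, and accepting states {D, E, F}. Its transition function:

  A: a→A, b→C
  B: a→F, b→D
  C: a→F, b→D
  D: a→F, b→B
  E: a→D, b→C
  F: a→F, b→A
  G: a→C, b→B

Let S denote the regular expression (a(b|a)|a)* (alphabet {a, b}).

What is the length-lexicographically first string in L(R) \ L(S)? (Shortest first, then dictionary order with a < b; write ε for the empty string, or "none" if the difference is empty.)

ba

The string ba is accepted by R but not by S.
No shorter string lies in the difference, and ba is the lexicographically first length-2 string in L(R) \ L(S).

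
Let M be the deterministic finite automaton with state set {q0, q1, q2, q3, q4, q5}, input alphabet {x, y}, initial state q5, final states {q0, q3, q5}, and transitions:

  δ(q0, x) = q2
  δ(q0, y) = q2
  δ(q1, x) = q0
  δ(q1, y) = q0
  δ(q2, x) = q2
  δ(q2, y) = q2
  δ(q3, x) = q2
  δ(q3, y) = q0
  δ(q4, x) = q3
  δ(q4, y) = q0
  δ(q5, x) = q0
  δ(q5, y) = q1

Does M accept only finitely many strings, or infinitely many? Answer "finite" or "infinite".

The useful states (reachable from q5 and able to reach an accepting state) are {q0, q1, q5}.
Restricted to these states the transition graph has no cycle, so every accepting path has bounded length and L is finite.

finite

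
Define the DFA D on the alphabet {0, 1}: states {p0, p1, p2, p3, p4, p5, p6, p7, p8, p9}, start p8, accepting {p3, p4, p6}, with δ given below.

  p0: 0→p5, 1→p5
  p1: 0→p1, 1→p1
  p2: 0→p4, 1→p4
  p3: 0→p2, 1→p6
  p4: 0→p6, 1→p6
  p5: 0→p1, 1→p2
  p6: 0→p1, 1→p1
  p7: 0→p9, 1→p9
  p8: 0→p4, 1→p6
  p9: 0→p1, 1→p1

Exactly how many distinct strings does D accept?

The useful subgraph on states {p4, p6, p8} is acyclic, so L(D) is finite; the longest accepting path visits 3 useful states, giving maximum string length 2.
Counting accepting paths from p8 by length: 2 of length 1, 2 of length 2. Total 4.

4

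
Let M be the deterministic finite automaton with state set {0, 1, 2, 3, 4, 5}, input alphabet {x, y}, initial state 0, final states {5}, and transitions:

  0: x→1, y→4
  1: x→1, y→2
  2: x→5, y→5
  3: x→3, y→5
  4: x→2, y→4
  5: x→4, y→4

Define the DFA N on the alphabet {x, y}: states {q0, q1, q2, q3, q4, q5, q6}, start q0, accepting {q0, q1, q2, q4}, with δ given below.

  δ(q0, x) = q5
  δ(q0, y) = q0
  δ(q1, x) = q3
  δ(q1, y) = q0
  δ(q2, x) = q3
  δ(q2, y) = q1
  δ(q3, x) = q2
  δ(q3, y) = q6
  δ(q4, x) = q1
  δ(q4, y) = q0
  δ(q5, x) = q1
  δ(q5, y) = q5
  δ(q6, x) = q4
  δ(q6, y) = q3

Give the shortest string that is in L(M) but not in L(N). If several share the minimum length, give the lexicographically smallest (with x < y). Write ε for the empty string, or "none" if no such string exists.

The string xyy is accepted by M but not by N.
No shorter string lies in the difference, and xyy is the lexicographically first length-3 string in L(M) \ L(N).

xyy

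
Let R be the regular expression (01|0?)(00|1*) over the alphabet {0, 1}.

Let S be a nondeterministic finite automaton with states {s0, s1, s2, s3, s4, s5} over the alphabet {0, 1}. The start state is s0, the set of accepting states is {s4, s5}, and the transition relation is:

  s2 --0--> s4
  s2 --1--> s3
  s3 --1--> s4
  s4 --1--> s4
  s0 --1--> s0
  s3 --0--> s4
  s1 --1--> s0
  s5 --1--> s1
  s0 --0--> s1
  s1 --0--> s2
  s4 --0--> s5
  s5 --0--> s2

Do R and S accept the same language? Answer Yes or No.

The empty string ε is accepted by R but rejected by S.
So L(R) ≠ L(S).

No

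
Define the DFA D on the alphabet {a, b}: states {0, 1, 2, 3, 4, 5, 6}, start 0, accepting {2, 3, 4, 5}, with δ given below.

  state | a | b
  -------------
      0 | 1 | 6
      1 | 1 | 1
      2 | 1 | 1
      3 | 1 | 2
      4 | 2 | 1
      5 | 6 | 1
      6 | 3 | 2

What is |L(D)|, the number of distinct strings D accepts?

3

The useful subgraph on states {0, 2, 3, 6} is acyclic, so L(D) is finite; the longest accepting path visits 4 useful states, giving maximum string length 3.
Counting accepting paths from 0 by length: 2 of length 2, 1 of length 3. Total 3.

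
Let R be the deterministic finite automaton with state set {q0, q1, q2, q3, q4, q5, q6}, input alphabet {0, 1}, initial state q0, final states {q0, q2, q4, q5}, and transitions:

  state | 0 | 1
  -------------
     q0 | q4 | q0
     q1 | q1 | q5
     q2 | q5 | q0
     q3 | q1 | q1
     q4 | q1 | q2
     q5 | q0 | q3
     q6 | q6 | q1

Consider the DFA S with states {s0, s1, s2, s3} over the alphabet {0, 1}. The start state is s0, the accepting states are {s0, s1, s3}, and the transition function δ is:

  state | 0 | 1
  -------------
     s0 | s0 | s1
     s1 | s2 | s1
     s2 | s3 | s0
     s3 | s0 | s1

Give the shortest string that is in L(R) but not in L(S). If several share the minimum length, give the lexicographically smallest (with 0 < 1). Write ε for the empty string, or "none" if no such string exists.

10

The string 10 is accepted by R but not by S.
No shorter string lies in the difference, and 10 is the lexicographically first length-2 string in L(R) \ L(S).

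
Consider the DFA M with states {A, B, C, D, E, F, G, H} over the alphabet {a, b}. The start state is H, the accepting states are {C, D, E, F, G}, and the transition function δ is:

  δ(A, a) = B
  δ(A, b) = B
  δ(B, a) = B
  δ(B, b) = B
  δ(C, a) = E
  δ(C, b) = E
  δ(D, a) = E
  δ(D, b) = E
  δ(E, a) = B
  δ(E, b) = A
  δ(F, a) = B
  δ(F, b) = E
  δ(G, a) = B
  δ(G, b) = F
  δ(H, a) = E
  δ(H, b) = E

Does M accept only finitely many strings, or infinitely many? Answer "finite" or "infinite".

The useful states (reachable from H and able to reach an accepting state) are {E, H}.
Restricted to these states the transition graph has no cycle, so every accepting path has bounded length and L is finite.

finite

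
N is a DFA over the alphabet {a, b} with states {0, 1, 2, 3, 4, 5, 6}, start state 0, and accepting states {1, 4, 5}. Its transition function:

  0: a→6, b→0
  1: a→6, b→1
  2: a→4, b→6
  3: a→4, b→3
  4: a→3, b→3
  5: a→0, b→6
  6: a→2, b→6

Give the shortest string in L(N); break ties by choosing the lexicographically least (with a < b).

A breadth-first search from 0 reaches an accepting state first via the path 0 → 6 → 2 → 4 on input aaa.
No string of length < 3 is accepted (BFS exhausts all shorter strings without reaching an accepting state), and aaa is the lexicographically least accepting string of length 3.

aaa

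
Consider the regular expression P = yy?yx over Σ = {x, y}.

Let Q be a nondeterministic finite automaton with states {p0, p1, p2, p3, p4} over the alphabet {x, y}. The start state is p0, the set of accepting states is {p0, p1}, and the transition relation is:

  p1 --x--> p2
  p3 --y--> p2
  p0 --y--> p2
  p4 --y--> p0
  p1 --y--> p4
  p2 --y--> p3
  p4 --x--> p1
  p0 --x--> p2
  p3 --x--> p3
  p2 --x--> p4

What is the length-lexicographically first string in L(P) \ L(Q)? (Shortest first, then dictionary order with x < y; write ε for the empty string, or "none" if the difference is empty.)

yyx

The string yyx is accepted by P but not by Q.
No shorter string lies in the difference, and yyx is the lexicographically first length-3 string in L(P) \ L(Q).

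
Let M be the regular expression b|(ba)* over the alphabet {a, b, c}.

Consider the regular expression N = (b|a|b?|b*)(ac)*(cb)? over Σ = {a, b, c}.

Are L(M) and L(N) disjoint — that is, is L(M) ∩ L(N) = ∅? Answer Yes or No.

No

The empty string ε is accepted by both M and N.
Hence L(M) ∩ L(N) ≠ ∅.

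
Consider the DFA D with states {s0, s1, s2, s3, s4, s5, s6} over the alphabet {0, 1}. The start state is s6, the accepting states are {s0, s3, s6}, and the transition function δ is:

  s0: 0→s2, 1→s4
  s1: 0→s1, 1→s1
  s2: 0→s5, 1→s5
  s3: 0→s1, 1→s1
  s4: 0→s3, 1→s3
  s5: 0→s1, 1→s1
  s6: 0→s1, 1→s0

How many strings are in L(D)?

4

The useful subgraph on states {s0, s3, s4, s6} is acyclic, so L(D) is finite; the longest accepting path visits 4 useful states, giving maximum string length 3.
Counting accepting paths from s6 by length: 1 of length 0, 1 of length 1, 2 of length 3. Total 4.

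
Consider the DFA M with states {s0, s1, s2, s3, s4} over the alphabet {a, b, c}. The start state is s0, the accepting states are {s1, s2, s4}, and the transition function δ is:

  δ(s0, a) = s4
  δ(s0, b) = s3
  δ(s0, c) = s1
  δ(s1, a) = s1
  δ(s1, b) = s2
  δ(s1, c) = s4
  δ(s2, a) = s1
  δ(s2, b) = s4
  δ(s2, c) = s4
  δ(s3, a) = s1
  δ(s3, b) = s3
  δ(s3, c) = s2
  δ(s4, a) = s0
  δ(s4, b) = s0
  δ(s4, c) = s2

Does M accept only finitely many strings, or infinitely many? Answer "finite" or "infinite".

infinite

State s1 is reachable from the start and can reach an accepting state, and it lies on the cycle s1 → s1.
Traversing that cycle any number of times yields accepted strings of unbounded length, so the language is infinite.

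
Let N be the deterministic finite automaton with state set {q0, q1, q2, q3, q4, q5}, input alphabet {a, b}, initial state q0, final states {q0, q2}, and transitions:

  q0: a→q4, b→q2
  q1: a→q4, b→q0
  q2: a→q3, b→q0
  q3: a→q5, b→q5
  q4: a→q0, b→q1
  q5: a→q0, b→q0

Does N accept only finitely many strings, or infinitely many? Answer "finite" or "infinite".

State q0 is reachable from the start and can reach an accepting state, and it lies on the cycle q0 → q2 → q0.
Traversing that cycle any number of times yields accepted strings of unbounded length, so the language is infinite.

infinite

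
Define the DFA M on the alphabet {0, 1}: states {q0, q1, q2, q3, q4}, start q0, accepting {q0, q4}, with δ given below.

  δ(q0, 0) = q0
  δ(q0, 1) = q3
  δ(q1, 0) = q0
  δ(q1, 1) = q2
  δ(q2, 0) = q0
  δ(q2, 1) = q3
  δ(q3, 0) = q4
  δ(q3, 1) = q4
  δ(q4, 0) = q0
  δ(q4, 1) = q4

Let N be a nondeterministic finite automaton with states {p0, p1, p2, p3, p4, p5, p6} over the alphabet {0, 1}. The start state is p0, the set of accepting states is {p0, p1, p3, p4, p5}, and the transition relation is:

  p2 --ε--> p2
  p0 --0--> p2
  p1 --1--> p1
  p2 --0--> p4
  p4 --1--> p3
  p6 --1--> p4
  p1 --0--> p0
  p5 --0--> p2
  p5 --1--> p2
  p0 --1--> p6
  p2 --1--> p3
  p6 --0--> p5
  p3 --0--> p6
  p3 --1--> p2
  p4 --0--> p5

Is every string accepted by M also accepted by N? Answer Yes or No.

No

The string 0 is in L(M) but not in L(N).
So L(M) ⊄ L(N).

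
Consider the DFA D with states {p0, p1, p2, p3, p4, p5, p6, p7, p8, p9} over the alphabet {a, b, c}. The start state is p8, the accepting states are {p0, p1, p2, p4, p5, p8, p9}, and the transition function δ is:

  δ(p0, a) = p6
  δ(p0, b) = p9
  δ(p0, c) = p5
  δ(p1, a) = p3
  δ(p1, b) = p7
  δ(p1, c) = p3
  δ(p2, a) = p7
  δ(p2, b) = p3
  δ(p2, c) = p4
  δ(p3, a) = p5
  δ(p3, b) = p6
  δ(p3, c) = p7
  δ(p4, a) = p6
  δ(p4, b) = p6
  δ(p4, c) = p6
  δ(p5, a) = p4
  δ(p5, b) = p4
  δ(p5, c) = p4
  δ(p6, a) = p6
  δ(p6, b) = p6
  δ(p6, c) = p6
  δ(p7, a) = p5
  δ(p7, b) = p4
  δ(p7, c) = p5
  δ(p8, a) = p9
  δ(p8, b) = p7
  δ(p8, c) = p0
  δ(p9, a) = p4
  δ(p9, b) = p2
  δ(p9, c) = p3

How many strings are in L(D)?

The useful subgraph on states {p0, p2, p3, p4, p5, p7, p8, p9} is acyclic, so L(D) is finite; the longest accepting path visits 8 useful states, giving maximum string length 7.
Counting accepting paths from p8 by length: 1 of length 0, 2 of length 1, 7 of length 2, 13 of length 3, 12 of length 4, 28 of length 5, 24 of length 6, 6 of length 7. Total 93.

93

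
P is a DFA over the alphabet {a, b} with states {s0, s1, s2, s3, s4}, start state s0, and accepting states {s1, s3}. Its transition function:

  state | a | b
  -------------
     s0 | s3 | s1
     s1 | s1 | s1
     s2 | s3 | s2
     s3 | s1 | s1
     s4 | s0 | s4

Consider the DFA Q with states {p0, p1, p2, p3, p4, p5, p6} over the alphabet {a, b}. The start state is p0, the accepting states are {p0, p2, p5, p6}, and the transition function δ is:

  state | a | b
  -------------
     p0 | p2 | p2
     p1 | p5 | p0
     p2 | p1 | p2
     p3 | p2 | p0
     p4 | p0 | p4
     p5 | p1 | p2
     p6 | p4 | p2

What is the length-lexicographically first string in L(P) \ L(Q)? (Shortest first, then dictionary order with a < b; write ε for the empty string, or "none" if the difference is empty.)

aa

The string aa is accepted by P but not by Q.
No shorter string lies in the difference, and aa is the lexicographically first length-2 string in L(P) \ L(Q).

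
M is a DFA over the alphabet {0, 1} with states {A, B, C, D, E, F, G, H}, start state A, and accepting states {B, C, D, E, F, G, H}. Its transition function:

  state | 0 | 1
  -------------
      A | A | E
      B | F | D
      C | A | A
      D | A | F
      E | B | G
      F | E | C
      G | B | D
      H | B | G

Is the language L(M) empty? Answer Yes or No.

The string 1 is accepted: the run A → E ends in the accepting state E.
Since at least one string is accepted, L(M) is not empty.

No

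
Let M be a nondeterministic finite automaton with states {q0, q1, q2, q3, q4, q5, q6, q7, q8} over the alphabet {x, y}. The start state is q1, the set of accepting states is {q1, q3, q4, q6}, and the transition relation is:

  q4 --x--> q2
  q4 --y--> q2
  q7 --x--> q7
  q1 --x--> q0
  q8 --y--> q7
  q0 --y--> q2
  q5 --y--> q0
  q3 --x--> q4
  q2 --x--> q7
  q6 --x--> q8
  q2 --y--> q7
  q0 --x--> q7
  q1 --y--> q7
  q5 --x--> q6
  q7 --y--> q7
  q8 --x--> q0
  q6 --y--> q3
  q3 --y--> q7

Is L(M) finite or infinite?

finite

The useful states (reachable from q1 and able to reach an accepting state) are {q1}.
Restricted to these states the transition graph has no cycle, so every accepting path has bounded length and L is finite.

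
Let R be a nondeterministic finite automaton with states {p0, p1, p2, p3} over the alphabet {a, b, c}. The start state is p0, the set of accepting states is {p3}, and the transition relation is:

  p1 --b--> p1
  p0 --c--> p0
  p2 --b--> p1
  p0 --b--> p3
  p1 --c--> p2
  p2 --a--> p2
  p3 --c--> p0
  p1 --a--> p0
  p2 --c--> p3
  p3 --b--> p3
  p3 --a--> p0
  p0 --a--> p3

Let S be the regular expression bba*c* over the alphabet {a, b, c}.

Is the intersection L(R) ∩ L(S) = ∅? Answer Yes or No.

The string bb is accepted by both R and S.
Hence L(R) ∩ L(S) ≠ ∅.

No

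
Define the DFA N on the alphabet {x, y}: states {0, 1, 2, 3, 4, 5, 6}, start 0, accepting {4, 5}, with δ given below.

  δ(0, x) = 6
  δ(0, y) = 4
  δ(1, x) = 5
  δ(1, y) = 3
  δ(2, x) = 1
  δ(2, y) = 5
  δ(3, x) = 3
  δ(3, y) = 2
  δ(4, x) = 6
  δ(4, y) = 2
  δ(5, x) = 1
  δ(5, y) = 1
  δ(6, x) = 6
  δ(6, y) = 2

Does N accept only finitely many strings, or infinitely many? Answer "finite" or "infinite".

State 2 is reachable from the start and can reach an accepting state, and it lies on the cycle 2 → 1 → 3 → 2.
Traversing that cycle any number of times yields accepted strings of unbounded length, so the language is infinite.

infinite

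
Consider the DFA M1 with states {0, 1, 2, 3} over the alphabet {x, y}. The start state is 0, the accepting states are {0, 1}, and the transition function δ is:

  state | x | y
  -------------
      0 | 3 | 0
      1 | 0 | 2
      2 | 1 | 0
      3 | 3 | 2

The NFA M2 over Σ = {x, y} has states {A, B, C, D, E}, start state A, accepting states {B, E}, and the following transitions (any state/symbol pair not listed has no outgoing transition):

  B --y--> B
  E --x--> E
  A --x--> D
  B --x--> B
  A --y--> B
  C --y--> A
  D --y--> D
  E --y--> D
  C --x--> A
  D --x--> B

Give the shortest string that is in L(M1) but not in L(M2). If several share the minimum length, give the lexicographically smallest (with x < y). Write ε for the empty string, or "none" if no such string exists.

The empty string ε is accepted by M1 but not by M2.
Since ε is the unique shortest string, it is the required witness.

ε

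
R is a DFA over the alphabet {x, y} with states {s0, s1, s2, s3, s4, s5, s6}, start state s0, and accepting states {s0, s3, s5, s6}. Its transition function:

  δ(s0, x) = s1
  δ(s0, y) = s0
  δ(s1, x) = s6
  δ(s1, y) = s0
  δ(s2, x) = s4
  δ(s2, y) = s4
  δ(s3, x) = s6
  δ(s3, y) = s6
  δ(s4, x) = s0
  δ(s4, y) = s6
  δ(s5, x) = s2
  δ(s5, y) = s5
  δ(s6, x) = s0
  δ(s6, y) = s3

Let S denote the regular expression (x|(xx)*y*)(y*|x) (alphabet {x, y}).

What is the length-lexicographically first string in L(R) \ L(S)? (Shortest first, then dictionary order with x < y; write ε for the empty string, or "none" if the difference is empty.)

yxx

The string yxx is accepted by R but not by S.
No shorter string lies in the difference, and yxx is the lexicographically first length-3 string in L(R) \ L(S).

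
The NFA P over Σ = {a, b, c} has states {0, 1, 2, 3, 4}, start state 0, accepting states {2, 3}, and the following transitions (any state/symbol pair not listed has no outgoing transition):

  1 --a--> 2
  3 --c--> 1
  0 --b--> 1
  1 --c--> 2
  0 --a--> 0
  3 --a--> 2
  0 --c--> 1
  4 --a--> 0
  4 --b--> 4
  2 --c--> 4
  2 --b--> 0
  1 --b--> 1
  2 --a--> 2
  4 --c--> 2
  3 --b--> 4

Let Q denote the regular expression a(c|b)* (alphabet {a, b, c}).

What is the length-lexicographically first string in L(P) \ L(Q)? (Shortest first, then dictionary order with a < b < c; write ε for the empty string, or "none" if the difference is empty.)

ba

The string ba is accepted by P but not by Q.
No shorter string lies in the difference, and ba is the lexicographically first length-2 string in L(P) \ L(Q).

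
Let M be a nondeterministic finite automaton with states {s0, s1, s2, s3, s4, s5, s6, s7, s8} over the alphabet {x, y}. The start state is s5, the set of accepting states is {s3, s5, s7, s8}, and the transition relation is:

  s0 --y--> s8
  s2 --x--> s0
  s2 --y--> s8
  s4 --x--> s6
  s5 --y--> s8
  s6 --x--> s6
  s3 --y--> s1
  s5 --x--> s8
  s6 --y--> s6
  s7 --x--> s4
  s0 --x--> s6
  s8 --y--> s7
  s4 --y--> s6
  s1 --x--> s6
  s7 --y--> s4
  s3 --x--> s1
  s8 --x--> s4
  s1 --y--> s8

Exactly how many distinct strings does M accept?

5

The useful subgraph on states {s5, s7, s8} is acyclic, so L(M) is finite; the longest accepting path visits 3 useful states, giving maximum string length 2.
Counting accepting paths from s5 by length: 1 of length 0, 2 of length 1, 2 of length 2. Total 5.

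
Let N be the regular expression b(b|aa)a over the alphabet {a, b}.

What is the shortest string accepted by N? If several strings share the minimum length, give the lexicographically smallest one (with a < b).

By inspection of the expression, no string of length less than 3 matches, and bba is the lexicographically first match of length 3.

bba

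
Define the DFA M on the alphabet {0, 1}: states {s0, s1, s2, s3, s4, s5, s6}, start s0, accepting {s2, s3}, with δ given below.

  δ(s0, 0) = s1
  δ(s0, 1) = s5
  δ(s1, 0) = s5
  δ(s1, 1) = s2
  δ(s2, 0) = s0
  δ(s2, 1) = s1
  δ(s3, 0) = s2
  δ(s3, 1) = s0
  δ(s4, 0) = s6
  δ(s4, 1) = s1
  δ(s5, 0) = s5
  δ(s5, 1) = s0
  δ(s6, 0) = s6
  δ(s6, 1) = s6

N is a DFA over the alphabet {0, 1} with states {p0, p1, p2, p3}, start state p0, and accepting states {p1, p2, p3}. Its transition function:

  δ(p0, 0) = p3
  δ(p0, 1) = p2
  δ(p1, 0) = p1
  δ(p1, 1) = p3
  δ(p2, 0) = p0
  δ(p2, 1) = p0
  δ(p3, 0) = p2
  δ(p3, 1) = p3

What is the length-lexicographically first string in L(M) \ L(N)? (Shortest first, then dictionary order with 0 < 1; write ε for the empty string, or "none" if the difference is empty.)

100101

The string 100101 is accepted by M but not by N.
No shorter string lies in the difference, and 100101 is the lexicographically first length-6 string in L(M) \ L(N).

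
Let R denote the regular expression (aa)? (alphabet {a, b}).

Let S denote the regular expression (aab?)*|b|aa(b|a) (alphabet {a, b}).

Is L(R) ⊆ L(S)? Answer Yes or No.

Yes

Converting the expression R to a DFA (subset construction, then merging equivalent states) gives the minimal DFA with states {r0, r1, r2, r3}, start state r0, accepting states {r0, r3} and transitions r0: a→r1, b→r2; r1: a→r3, b→r2; r2: a→r2, b→r2; r3: a→r2, b→r2.
Converting the expression S to a DFA (subset construction, then merging equivalent states) gives the minimal DFA with states {s0, s1, s2, s3, s4, s5, s6, s7, s8}, start state s0, accepting states {s0, s2, s3, s5, s6, s7} and transitions s0: a→s1, b→s2; s1: a→s3, b→s4; s2: a→s4, b→s4; s3: a→s5, b→s6; s4: a→s4, b→s4; s5: a→s7, b→s4; s6: a→s8, b→s4; s7: a→s8, b→s6; s8: a→s7, b→s4.
Exploring the product automaton R × S from the start pair (r0, s0), following both machines on each input symbol, reaches 9 state pairs: (r0, s0), (r1, s1), (r2, s2), (r3, s3), (r2, s4), (r2, s5), (r2, s6), (r2, s7), (r2, s8).
R accepts in {r0, r3} and S accepts in {s0, s2, s3, s5, s6, s7}. The reachable pairs whose R-component is accepting are (r0, s0), (r3, s3); in each of them the S-component is accepting too, so the product for L(R) \ L(S) (R-component accepting, S-component rejecting) has no reachable accepting pair and the difference is empty.
Hence every string in L(R) is also in L(S).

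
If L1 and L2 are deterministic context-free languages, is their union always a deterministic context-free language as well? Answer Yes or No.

{aⁿbⁿ : n≥0} and {aⁿb²ⁿ : n≥0} are each accepted by a deterministic PDA (push the a's; pop one per b, respectively one per two b's), but their union U is not. Suppose a DPDA M accepted U. Being deterministic, M has a single run on aⁿb²ⁿ, and since aⁿbⁿ ∈ U that run passes through an accepting configuration right after consuming the prefix aⁿbⁿ and then goes on to accept again after n more b's. Build an ordinary (nondeterministic) PDA M′ that simulates M on a's and b's and, at any moment when M is in an accepting state, may switch to a second mode in which it reads only c's, feeding each c to M as a b; M′ accepts when M does. Then M′ accepts aⁱbʲcᵏ (k≥1) exactly when both aⁱbʲ ∈ U and aⁱbʲ⁺ᵏ ∈ U, and checking the four cases (i=j or j=2i, combined with j+k=i or j+k=2i) leaves only i=j=k: so L(M′) ∩ a*b*c⁺ = {aⁿbⁿcⁿ : n≥1} would be context-free, which it is not (pumping lemma) — contradiction. (The union is an unambiguous CFL; it is determinism, not unambiguity, that fails.)

No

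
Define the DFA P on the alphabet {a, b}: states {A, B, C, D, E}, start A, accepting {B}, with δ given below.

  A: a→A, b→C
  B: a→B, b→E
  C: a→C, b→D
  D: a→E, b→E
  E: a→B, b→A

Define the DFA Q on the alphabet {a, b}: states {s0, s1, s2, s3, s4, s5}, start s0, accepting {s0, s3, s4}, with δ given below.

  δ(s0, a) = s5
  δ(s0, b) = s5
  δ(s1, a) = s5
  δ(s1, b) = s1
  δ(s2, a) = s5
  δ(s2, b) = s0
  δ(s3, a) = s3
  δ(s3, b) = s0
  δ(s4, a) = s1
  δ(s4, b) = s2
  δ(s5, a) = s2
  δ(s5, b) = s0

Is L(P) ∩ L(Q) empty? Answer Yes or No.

Yes

Exploring the product automaton P × Q from the start pair (A, s0), following both machines on each input symbol, reaches 13 state pairs: (A, s0), (A, s5), (C, s5), (A, s2), (C, s0), (C, s2), (D, s0), (D, s5), (E, s5), (E, s2), (E, s0), (B, s2), (B, s5).
P accepts in {B} and Q accepts in {s0, s3, s4}; no reachable pair has both components accepting, so no string drives both machines to acceptance simultaneously and L(P) ∩ L(Q) = ∅.
So no string is accepted by both, and the intersection is empty.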